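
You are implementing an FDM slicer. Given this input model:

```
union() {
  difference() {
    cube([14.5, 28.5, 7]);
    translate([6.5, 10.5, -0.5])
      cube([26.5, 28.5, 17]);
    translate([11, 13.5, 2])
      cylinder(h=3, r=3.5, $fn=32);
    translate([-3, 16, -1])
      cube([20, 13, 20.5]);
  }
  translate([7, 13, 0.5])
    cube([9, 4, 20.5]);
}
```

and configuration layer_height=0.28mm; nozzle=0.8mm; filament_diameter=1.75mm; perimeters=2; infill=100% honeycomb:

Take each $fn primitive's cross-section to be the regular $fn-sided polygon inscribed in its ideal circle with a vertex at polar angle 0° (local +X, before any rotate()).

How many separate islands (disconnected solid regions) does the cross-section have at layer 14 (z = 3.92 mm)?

At z = 3.92 mm: the 14.5×28.5 cube contributes its full rectangle; the cube at (6.5, 10.5) is present — its section is the full 26.5×28.5 rectangle; the r=3.5 cylinder at (11, 13.5) gives a regular 32-gon of circumradius 3.5 (constant along its height); the 20×13 cube at (-3, 16) contributes its full rectangle; Taking the first minus the rest: starting from the 14.5×28.5 cube, the 26.5×28.5 cube at (6.5, 10.5) partially overlaps it — only the 144.00 mm² overlap (of its 755.25 mm²) is removed, clipping the outline; the r=3.5 cylinder at (11, 13.5) partially overlaps it — only the 1.18 mm² overlap (of its 38.24 mm²) is removed, clipping the outline; the 20×13 cube at (-3, 16) partially overlaps it — only the 81.25 mm² overlap (of its 260.00 mm²) is removed, clipping the outline — 1 connected region; the cube at (7, 13) is present — its section is the full 9×4 rectangle; Merging all regions: the 2 present regions are separate (no shared area or edge), so areas and boundary lengths simply add and each stays a separate island — 2 connected regions. Overall, the cross-section has 2 separate islands. Island count = 2.

2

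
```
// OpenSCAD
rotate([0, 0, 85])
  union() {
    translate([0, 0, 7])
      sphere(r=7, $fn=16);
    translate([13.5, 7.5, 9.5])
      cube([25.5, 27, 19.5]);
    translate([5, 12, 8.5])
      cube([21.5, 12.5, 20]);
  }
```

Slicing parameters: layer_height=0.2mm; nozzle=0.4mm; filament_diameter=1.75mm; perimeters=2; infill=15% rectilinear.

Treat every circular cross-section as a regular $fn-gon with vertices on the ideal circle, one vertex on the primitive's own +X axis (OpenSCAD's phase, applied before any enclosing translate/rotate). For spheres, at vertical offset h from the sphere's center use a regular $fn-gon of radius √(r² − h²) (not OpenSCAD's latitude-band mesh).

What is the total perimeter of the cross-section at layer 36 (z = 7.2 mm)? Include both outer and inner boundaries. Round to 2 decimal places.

43.68 mm

At z = 7.2 mm: the r=7 sphere slices to a regular 16-gon of circumradius 6.997 (√(r²−h²) with h=0.2 from center) (perimeter = 2·16·6.997·sin(180°/16) = 43.68 mm); the cube at (13.5, 7.5) is absent (z outside [9.5, 29]); the cube at (5, 12) is absent (z outside [8.5, 28.5]); Taking the union: only the r=7 sphere is present, so the union is just that shape — boundary = 43.68 mm; (whole slice rotated 85° about Z — lengths, areas and connectivity unchanged). Overall, the cross-section is a single solid region. Total boundary length (outer) = 43.68 mm.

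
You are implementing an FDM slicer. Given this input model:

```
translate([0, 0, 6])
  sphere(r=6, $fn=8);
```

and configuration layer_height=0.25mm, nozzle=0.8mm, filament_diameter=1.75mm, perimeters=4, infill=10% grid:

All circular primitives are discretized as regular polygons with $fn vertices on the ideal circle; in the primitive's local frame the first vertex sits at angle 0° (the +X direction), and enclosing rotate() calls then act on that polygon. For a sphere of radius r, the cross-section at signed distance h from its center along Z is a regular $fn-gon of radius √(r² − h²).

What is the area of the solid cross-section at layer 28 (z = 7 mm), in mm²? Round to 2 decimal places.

98.99 mm²

At z = 7 mm: the sphere: section is a regular 8-gon, circumradius = √(r²−h²) = √(6²−1²) = 5.916 (area = (8/2)·5.916²·sin(360°/8) = 98.99 mm²). Overall, the cross-section is a single solid region. Net area = 98.99 mm².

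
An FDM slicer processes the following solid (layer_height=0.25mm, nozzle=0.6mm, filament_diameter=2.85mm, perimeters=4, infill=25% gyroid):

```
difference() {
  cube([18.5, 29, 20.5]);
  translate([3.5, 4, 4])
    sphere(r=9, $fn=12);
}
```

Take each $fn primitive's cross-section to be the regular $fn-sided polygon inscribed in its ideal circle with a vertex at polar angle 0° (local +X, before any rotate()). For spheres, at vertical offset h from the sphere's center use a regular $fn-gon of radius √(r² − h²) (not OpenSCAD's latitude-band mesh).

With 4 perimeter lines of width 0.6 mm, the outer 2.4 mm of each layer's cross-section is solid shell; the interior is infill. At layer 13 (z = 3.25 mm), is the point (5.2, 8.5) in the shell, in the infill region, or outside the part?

outside

At z = 3.25 mm: the 18.5×29 cube contributes its full rectangle; the r=9 sphere at (3.5, 4) contributes a regular 12-gon of circumradius √(9²−0.75²) = 8.969; Taking the first minus the rest: starting from the 18.5×29 cube, the r=9 sphere at (3.5, 4) partially overlaps it — only the 137.81 mm² overlap (of its 241.31 mm²) is removed, clipping the outline — 1 connected region. Overall, the cross-section is a single solid region. The nearest boundary edge runs (7.98, 11.77)→(3.50, 12.97); distance from the point to it = 3.88 mm. The point is not inside any of the regions above, so it lies outside the cross-section (3.88 mm from the nearest boundary).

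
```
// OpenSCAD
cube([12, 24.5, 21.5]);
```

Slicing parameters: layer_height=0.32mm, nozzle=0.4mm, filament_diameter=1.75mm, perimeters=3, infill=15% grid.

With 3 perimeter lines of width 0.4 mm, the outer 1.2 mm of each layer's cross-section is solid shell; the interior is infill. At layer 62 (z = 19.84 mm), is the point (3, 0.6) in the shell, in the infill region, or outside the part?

At z = 19.84 mm: the cube (footprint 12×24.5) is included at this height. Overall, the cross-section is a single solid region. The nearest boundary edge runs (0.00, 0.00)→(12.00, 0.00); distance from the point to it = 0.60 mm. The point is inside the cross-section, 0.60 mm from the nearest boundary — within the 1.2 mm shell band (3 × 0.4).

shell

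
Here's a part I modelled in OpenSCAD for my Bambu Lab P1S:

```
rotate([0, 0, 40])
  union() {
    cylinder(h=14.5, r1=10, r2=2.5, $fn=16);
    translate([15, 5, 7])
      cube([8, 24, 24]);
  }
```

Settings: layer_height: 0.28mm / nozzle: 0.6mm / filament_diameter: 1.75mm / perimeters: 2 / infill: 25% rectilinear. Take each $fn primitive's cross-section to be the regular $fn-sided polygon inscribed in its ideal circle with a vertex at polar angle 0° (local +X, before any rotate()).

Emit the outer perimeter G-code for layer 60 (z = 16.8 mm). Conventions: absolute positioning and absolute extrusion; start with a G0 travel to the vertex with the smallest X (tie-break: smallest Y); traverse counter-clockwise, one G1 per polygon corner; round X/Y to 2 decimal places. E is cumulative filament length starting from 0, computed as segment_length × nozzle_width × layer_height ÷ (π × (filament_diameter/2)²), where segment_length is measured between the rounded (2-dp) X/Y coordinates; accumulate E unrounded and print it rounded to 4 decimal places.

At z = 16.8 mm: the cone does not reach this height (z outside [0, 14.5]); the cube at (15, 5) is present — its section is the full 8×24 rectangle; Combining (union): only the 8×24 cube at (15, 5) is present, so the union is just that shape — 1 connected region; (whole slice rotated 40° about Z — lengths, areas and connectivity unchanged). The outline is a single polygon with 4 vertices. Extrusion per mm of travel: 0.6 × 0.28 / (π × 0.875²) = 0.069846. Accumulating E over each segment gives final E = 4.4709.

G0 X-7.15 Y31.86 Z16.80
G1 X8.28 Y13.47 E1.6767
G1 X14.41 Y18.61 E2.2355
G1 X-1.02 Y37.00 E3.9122
G1 X-7.15 Y31.86 E4.4709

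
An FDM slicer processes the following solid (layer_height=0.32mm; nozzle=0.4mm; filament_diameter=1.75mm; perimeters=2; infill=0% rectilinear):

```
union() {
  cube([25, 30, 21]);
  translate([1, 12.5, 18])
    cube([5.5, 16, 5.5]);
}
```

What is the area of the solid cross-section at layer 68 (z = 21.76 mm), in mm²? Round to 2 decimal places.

88.00 mm²

At z = 21.76 mm: the cube is not intersected at this z (z outside [0, 21]); the cube at (1, 12.5) (footprint 5.5×16) is included at this height (area 88.00 mm²); Merging all regions: only the 5.5×16 cube at (1, 12.5) is present, so the union is just that shape — area = 88.00 mm². Overall, the cross-section is a single solid region. Net area = 88.00 mm².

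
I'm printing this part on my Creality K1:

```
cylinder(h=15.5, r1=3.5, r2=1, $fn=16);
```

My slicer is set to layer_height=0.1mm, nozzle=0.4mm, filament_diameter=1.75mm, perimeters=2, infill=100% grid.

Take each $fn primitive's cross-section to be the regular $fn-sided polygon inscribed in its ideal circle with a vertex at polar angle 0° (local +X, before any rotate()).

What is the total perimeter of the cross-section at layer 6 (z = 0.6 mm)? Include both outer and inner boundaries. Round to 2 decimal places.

At z = 0.6 mm: the cone contributes a regular 16-gon of circumradius 3.403 (interpolated between r1=3.5 and r2=1 at t=0.039) (perimeter = 2·16·3.403·sin(180°/16) = 21.25 mm). Overall, the cross-section is a single solid region. Total boundary length (outer) = 21.25 mm.

21.25 mm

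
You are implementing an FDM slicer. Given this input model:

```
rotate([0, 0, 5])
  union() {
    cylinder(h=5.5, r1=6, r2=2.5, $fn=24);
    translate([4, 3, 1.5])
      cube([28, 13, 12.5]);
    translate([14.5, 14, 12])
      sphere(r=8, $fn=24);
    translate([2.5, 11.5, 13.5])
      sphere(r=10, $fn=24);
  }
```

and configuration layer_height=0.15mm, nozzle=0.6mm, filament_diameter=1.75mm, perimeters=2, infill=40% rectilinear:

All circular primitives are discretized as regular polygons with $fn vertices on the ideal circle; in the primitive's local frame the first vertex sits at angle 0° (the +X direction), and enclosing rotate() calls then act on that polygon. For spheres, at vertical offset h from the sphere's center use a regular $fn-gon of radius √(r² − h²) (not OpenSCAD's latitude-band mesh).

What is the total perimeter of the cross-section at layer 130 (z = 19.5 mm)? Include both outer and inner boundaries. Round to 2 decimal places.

67.56 mm

At z = 19.5 mm: the cone is absent (z outside [0, 5.5]); the cube at (4, 3) is not intersected at this z (z outside [1.5, 14]); the sphere at (14.5, 14): section is a regular 24-gon, circumradius = √(r²−h²) = √(8²−7.5²) = 2.784 (perimeter = 2·24·2.784·sin(180°/24) = 17.44 mm); the r=10 sphere at (2.5, 11.5) contributes a regular 24-gon of circumradius √(10²−6²) = 8.000 (perimeter = 2·24·8.000·sin(180°/24) = 50.12 mm); Combining (union): the 2 present regions are separate (no shared area or edge), so areas and boundary lengths simply add and each stays a separate island — boundary = 67.56 mm; (rotated 5° about Z; rotation is an isometry so areas/perimeters/island counts are preserved). Overall, the cross-section has 2 separate islands. Total boundary length (outer) = 67.56 mm.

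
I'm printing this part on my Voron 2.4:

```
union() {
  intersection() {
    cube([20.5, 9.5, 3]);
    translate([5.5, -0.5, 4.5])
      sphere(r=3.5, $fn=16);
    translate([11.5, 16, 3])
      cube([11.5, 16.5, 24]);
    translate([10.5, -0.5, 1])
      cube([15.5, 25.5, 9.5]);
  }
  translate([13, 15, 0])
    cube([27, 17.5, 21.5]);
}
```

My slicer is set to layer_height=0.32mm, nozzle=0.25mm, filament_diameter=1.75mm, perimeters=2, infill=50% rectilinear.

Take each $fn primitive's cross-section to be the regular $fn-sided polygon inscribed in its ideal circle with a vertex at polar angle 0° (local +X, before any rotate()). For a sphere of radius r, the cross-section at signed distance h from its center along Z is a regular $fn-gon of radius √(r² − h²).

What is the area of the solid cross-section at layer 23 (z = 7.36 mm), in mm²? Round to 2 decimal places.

At z = 7.36 mm: the cube does not reach this height (z outside [0, 3]); the sphere at (5.5, -0.5): section is a regular 16-gon, circumradius = √(r²−h²) = √(3.5²−2.86²) = 2.018 (area = (16/2)·2.018²·sin(360°/16) = 12.46 mm²); the cube at (11.5, 16) (footprint 11.5×16.5) is included at this height (area 189.75 mm²); the cube at (10.5, -0.5) (footprint 15.5×25.5) is included at this height (area 395.25 mm²); After intersecting: at least one operand is absent at this height, so nothing remains; the 27×17.5 cube at (13, 15) contributes its full rectangle (area 472.50 mm²); Combining (union): only the 27×17.5 cube at (13, 15) is present, so the union is just that shape — area = 472.50 mm². Overall, the cross-section is a single solid region. Net area = 472.50 mm².

472.50 mm²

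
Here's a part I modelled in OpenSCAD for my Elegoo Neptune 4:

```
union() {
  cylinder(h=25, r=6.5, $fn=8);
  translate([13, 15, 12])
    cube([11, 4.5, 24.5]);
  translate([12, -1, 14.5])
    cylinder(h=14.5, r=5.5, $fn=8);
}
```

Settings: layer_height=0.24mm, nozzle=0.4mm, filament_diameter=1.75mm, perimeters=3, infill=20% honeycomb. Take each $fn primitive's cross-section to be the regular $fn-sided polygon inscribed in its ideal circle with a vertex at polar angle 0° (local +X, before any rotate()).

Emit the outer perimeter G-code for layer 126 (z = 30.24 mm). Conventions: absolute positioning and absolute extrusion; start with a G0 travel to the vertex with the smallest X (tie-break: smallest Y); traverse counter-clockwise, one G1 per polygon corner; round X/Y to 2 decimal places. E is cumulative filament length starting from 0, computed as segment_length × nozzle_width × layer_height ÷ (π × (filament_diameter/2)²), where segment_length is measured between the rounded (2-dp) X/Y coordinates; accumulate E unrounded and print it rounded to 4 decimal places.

G0 X13.00 Y15.00 Z30.24
G1 X24.00 Y15.00 E0.4390
G1 X24.00 Y19.50 E0.6186
G1 X13.00 Y19.50 E1.0577
G1 X13.00 Y15.00 E1.2373

At z = 30.24 mm: the cylinder is not intersected at this z (z outside [0, 25]); the cube at (13, 15) is present — its section is the full 11×4.5 rectangle; the cylinder at (12, -1) is not intersected at this z (z outside [14.5, 29]); Combining (union): only the 11×4.5 cube at (13, 15) is present, so the union is just that shape — 1 connected region. The outline is a single polygon with 4 vertices. Extrusion per mm of travel: 0.4 × 0.24 / (π × 0.875²) = 0.039912. Accumulating E over each segment gives final E = 1.2373.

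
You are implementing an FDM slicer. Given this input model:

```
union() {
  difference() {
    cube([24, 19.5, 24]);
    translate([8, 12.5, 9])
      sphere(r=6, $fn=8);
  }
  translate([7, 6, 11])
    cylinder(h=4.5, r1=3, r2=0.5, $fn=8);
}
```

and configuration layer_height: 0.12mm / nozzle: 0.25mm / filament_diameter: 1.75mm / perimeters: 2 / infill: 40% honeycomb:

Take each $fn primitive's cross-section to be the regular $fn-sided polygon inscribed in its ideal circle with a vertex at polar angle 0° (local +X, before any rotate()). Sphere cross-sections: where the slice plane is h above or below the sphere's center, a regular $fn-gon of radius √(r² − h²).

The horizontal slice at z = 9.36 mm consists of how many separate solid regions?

At z = 9.36 mm: the cube is present — its section is the full 24×19.5 rectangle; the sphere at (8, 12.5): section is a regular 8-gon, circumradius = √(r²−h²) = √(6²−0.36²) = 5.989; After the difference (first − rest): starting from the 24×19.5 cube, the r=6 sphere at (8, 12.5) lies wholly inside it (removes its full 101.46 mm² and its 36.67 mm outline becomes a hole wall) — 1 connected region with 1 hole; the cone at (7, 6) is absent (z outside [11, 15.5]); Merging all regions: only that combined region is present, so the union is just that shape — 1 connected region with 1 hole. The result has 1 disconnected region.

1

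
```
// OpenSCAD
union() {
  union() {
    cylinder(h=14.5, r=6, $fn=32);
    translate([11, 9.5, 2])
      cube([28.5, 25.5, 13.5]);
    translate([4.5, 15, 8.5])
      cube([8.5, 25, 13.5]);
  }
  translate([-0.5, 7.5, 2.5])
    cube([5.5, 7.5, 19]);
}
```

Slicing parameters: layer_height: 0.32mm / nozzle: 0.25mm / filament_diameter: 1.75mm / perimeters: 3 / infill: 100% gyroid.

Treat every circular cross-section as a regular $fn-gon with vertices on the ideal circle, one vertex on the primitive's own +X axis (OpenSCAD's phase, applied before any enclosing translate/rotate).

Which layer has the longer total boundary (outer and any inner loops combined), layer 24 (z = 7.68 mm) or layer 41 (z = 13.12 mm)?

Layer 24 (z = 7.68): the r=6 cylinder contributes a regular 32-gon of circumradius 6 (perimeter = 2·32·6.000·sin(180°/32) = 37.64 mm); the 28.5×25.5 cube at (11, 9.5) contributes its full rectangle (perimeter 108.00 mm); the cube at (4.5, 15) is not intersected at this z (z outside [8.5, 22]); Combining (union): the 2 present regions are separate (no shared area or edge), so areas and boundary lengths simply add and each stays a separate island — boundary = 145.64 mm; the cube at (-0.5, 7.5) (footprint 5.5×7.5) is included at this height (perimeter 26.00 mm); Taking the union: the 2 present regions are separate (no shared area or edge), so areas and boundary lengths simply add and each stays a separate island — boundary = 171.64 mm. So its perimeter = 171.64 mm. Layer 41 (z = 13.12): the cylinder: section is a regular 32-gon, circumradius r=6 (perimeter = 2·32·6.000·sin(180°/32) = 37.64 mm); the cube at (11, 9.5) is present — its section is the full 28.5×25.5 rectangle (perimeter 108.00 mm); the cube at (4.5, 15) (footprint 8.5×25) is included at this height (perimeter 67.00 mm); Merging all regions: the regions partially overlap (shared area 40.00 mm²), so the edge portions inside another operand are dropped and the merged outline is re-measured after clipping — boundary = 168.64 mm; the 5.5×7.5 cube at (-0.5, 7.5) contributes its full rectangle (perimeter 26.00 mm); Combining (union): the 2 present regions share edge segments without overlapping in area, so areas simply add but the touching pieces fuse into one outline (the shared edge portions become interior and drop out of the boundary) — boundary = 193.64 mm. So its perimeter = 193.64 mm. Layer 41 is larger (193.64 vs 171.64 mm).

layer 41 (z = 13.12 mm)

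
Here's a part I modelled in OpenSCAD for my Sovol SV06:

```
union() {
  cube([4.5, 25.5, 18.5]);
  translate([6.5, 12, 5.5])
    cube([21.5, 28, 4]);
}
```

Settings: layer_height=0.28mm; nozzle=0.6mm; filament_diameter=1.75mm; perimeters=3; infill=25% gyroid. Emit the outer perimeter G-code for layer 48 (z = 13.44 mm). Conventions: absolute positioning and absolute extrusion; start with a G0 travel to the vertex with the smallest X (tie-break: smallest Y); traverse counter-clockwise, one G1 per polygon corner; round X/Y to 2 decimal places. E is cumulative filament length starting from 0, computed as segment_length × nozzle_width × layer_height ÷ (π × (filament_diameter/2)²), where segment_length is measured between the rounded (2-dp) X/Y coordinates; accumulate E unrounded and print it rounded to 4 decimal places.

G0 X0.00 Y0.00 Z13.44
G1 X4.50 Y0.00 E0.3143
G1 X4.50 Y25.50 E2.0954
G1 X0.00 Y25.50 E2.4097
G1 X0.00 Y0.00 E4.1908

At z = 13.44 mm: the cube (footprint 4.5×25.5) is included at this height; the cube at (6.5, 12) does not reach this height (z outside [5.5, 9.5]); Combining (union): only the 4.5×25.5 cube is present, so the union is just that shape — 1 connected region. The outline is a single polygon with 4 vertices. Extrusion per mm of travel: 0.6 × 0.28 / (π × 0.875²) = 0.069846. Accumulating E over each segment gives final E = 4.1908.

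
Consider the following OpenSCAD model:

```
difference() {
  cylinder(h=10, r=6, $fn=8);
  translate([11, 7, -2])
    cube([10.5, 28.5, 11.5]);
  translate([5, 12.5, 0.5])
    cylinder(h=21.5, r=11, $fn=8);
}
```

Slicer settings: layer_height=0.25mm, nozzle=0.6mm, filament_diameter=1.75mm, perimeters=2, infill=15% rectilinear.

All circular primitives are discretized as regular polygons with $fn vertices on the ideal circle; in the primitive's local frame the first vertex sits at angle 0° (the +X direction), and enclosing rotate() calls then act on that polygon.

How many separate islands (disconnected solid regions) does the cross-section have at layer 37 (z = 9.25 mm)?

1

At z = 9.25 mm: the r=6 cylinder contributes a regular 8-gon of circumradius 6; the cube at (11, 7) is present — its section is the full 10.5×28.5 rectangle; the cylinder at (5, 12.5): section is a regular 8-gon, circumradius r=11; Taking the first minus the rest: starting from the r=6 cylinder, the 10.5×28.5 cube at (11, 7) misses the remaining region (no effect); the r=11 cylinder at (5, 12.5) partially overlaps it — only the 15.27 mm² overlap (of its 342.24 mm²) is removed, clipping the outline — 1 connected region. Overall, the cross-section is a single solid region. Island count = 1.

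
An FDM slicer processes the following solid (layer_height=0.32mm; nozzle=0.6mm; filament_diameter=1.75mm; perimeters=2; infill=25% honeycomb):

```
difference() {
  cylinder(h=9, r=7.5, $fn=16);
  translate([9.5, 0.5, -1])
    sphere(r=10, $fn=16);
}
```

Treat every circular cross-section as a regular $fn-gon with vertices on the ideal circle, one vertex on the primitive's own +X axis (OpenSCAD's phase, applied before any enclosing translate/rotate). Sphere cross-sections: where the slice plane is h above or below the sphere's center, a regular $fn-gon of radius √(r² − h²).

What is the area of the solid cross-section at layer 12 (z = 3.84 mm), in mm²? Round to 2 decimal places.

113.53 mm²

At z = 3.84 mm: the r=7.5 cylinder gives a regular 16-gon of circumradius 7.5 (constant along its height) (area = (16/2)·7.500²·sin(360°/16) = 172.21 mm²); the r=10 sphere at (9.5, 0.5) slices to a regular 16-gon of circumradius 8.751 (√(r²−h²) with h=4.84 from center) (area = (16/2)·8.751²·sin(360°/16) = 234.43 mm²); Subtracting the remaining from the first: starting from the r=7.5 cylinder (172.21 mm²), the r=10 sphere at (9.5, 0.5) partially overlaps it — only the 58.68 mm² overlap (of its 234.43 mm²) is removed, clipping the outline — area = 113.53 mm². Overall, the cross-section is a single solid region. Net area = 113.53 mm².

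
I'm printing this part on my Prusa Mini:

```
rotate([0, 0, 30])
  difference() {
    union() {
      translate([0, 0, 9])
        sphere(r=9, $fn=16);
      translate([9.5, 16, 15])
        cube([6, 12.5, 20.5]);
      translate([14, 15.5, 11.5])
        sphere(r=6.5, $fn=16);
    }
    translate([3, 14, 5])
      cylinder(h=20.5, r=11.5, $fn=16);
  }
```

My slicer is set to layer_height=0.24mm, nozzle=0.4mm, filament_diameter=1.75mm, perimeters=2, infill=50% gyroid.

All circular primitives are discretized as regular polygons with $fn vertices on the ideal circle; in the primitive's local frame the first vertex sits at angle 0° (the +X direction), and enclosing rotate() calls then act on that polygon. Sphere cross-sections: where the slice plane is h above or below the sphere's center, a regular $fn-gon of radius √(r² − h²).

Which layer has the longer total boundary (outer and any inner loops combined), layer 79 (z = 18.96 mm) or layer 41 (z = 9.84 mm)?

layer 41 (z = 9.84 mm)

Layer 79 (z = 18.96): the sphere is absent (|z−center|=9.960 > r=9); the 6×12.5 cube at (9.5, 16) contributes its full rectangle (perimeter 37.00 mm); the sphere at (14, 15.5) does not reach this height (|z−center|=7.460 > r=6.5); Merging all regions: only the 6×12.5 cube at (9.5, 16) is present, so the union is just that shape — boundary = 37.00 mm; the cylinder at (3, 14): section is a regular 16-gon, circumradius r=11.5 (perimeter = 2·16·11.500·sin(180°/16) = 71.79 mm); After the difference (first − rest): starting from that combined region, the r=11.5 cylinder at (3, 14) partially overlaps it — only the 22.10 mm² overlap (of its 404.88 mm²) is removed, clipping the outline — boundary = 34.07 mm; (whole slice rotated 30° about Z — lengths, areas and connectivity unchanged). So its perimeter = 34.07 mm. Layer 41 (z = 9.84): the sphere: section is a regular 16-gon, circumradius = √(r²−h²) = √(9²−0.84²) = 8.961 (perimeter = 2·16·8.961·sin(180°/16) = 55.94 mm); the cube at (9.5, 16) does not reach this height (z outside [15, 35.5]); the r=6.5 sphere at (14, 15.5) contributes a regular 16-gon of circumradius √(6.5²−1.66²) = 6.284 (perimeter = 2·16·6.284·sin(180°/16) = 39.23 mm); Combining (union): the 2 present regions are separate (no shared area or edge), so areas and boundary lengths simply add and each stays a separate island — boundary = 95.17 mm; the r=11.5 cylinder at (3, 14) contributes a regular 16-gon of circumradius 11.5 (perimeter = 2·16·11.500·sin(180°/16) = 71.79 mm); Subtracting the remaining from the first: starting from the result so far, the r=11.5 cylinder at (3, 14) partially overlaps it — only the 113.45 mm² overlap (of its 404.88 mm²) is removed, clipping the outline — boundary = 90.30 mm; (rotated 30° about Z; rotation is an isometry so areas/perimeters/island counts are preserved). So its perimeter = 90.30 mm. Layer 41 is larger (90.30 vs 34.07 mm).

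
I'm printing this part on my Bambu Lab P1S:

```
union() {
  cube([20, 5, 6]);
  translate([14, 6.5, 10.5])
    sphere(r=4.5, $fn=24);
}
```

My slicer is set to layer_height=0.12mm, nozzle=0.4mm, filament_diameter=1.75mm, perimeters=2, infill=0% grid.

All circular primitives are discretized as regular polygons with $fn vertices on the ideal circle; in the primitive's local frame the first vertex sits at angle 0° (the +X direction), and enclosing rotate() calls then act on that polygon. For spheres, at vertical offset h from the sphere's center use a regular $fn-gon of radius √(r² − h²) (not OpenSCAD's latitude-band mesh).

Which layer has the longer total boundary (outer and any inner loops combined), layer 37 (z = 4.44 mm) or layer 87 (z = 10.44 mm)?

Layer 37 (z = 4.44): the 20×5 cube contributes its full rectangle (perimeter 50.00 mm); the sphere at (14, 6.5) does not reach this height (|z−center|=6.060 > r=4.5); Taking the union: only the 20×5 cube is present, so the union is just that shape — boundary = 50.00 mm. So its perimeter = 50.00 mm. Layer 87 (z = 10.44): the cube is not intersected at this z (z outside [0, 6]); the r=4.5 sphere at (14, 6.5) slices to a regular 24-gon of circumradius 4.500 (√(r²−h²) with h=0.06 from center) (perimeter = 2·24·4.500·sin(180°/24) = 28.19 mm); Taking the union: only the r=4.5 sphere at (14, 6.5) is present, so the union is just that shape — boundary = 28.19 mm. So its perimeter = 28.19 mm. Layer 37 is larger (50.00 vs 28.19 mm).

layer 37 (z = 4.44 mm)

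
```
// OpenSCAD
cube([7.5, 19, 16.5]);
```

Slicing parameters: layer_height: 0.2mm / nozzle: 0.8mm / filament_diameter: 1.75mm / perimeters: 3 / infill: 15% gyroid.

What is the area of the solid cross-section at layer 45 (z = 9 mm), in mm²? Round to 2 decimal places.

At z = 9 mm: the cube (footprint 7.5×19) is included at this height (area 142.50 mm²). Overall, the cross-section is a single solid region. Net area = 142.50 mm².

142.50 mm²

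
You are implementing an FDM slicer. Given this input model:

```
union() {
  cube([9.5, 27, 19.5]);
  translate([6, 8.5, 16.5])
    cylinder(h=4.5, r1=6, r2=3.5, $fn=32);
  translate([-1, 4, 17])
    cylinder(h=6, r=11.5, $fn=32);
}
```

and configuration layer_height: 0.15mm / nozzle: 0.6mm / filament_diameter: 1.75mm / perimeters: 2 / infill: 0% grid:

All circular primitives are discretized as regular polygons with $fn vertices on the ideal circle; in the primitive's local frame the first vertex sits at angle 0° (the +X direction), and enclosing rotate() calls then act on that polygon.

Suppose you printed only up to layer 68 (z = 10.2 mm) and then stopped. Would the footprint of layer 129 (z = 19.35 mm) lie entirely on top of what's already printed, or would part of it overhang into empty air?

part overhangs

Compare the two slices. At z = 10.2: the cube (footprint 9.5×27) is included at this height (area 256.50 mm²); the cone at (6, 8.5) is not intersected at this z (z outside [16.5, 21]); the cylinder at (-1, 4) does not reach this height (z outside [17, 23]); Combining (union): only the 9.5×27 cube is present, so the union is just that shape — area = 256.50 mm². At z = 19.35: the 9.5×27 cube contributes its full rectangle (area 256.50 mm²); the cone at (6, 8.5) (r1=6→r2=3.5) has section circumradius 4.417 here — a regular 32-gon (area = (32/2)·4.417²·sin(360°/32) = 60.89 mm²); the r=11.5 cylinder at (-1, 4) contributes a regular 32-gon of circumradius 11.5 (area = (32/2)·11.500²·sin(360°/32) = 412.81 mm²); Combining (union): the regions partially overlap — summed areas 730.20 mm² minus the doubly-counted overlap 185.27 mm² gives 544.93 mm² — area = 544.93 mm². Checking containment: at z = 19.35 the cross-section extends beyond the z = 10.2 cross-section by about 288.43 mm².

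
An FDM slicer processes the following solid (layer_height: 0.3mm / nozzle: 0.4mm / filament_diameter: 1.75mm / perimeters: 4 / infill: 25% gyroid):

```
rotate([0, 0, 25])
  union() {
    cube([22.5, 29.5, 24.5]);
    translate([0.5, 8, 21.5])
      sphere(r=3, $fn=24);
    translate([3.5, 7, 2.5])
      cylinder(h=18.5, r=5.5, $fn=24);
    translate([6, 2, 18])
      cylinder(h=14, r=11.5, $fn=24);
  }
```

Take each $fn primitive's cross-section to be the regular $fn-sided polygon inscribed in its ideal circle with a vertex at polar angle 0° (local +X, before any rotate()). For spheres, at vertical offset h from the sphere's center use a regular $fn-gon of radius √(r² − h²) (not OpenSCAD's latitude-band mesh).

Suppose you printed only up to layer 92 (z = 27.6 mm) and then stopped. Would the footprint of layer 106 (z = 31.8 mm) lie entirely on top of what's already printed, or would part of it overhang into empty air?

Compare the two slices. At z = 27.6: the cube does not reach this height (z outside [0, 24.5]); the sphere at (0.5, 8) is absent (|z−center|=6.100 > r=3); the cylinder at (3.5, 7) is not intersected at this z (z outside [2.5, 21]); the r=11.5 cylinder at (6, 2) contributes a regular 24-gon of circumradius 11.5 (area = (24/2)·11.500²·sin(360°/24) = 410.75 mm²); Taking the union: only the r=11.5 cylinder at (6, 2) is present, so the union is just that shape — area = 410.75 mm²; (rotated 25° about Z; rotation is an isometry so areas/perimeters/island counts are preserved). At z = 31.8: the cube does not reach this height (z outside [0, 24.5]); the sphere at (0.5, 8) does not reach this height (|z−center|=10.300 > r=3); the cylinder at (3.5, 7) does not reach this height (z outside [2.5, 21]); the cylinder at (6, 2): section is a regular 24-gon, circumradius r=11.5 (area = (24/2)·11.500²·sin(360°/24) = 410.75 mm²); Combining (union): only the r=11.5 cylinder at (6, 2) is present, so the union is just that shape — area = 410.75 mm²; (rotated 25° about Z; rotation is an isometry so areas/perimeters/island counts are preserved). Checking containment: the cross-section at z = 31.8 is a subset of the cross-section at z = 27.6.

entirely on top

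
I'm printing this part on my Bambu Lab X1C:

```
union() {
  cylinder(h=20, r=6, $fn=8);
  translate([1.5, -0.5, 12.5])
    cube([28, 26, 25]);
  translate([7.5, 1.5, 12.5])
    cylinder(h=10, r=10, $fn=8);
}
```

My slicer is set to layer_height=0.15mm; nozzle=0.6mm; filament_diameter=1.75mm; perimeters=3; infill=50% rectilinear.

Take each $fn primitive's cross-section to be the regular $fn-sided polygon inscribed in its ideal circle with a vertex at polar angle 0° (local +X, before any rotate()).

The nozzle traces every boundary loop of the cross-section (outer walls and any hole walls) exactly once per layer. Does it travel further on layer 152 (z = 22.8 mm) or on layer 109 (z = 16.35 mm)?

layer 109 (z = 16.35 mm)

Layer 152 (z = 22.8): the cylinder is not intersected at this z (z outside [0, 20]); the cube at (1.5, -0.5) is present — its section is the full 28×26 rectangle (perimeter 108.00 mm); the cylinder at (7.5, 1.5) is not intersected at this z (z outside [12.5, 22.5]); Taking the union: only the 28×26 cube at (1.5, -0.5) is present, so the union is just that shape — boundary = 108.00 mm. So its perimeter = 108.00 mm. Layer 109 (z = 16.35): the r=6 cylinder gives a regular 8-gon of circumradius 6 (constant along its height) (perimeter = 2·8·6.000·sin(180°/8) = 36.74 mm); the cube at (1.5, -0.5) is present — its section is the full 28×26 rectangle (perimeter 108.00 mm); the r=10 cylinder at (7.5, 1.5) gives a regular 8-gon of circumradius 10 (constant along its height) (perimeter = 2·8·10.000·sin(180°/8) = 61.23 mm); Combining (union): the regions partially overlap (shared area 219.43 mm²), so the edge portions inside another operand are dropped and the merged outline is re-measured after clipping — boundary = 126.40 mm. So its perimeter = 126.40 mm. Layer 109 is larger (126.40 vs 108.00 mm).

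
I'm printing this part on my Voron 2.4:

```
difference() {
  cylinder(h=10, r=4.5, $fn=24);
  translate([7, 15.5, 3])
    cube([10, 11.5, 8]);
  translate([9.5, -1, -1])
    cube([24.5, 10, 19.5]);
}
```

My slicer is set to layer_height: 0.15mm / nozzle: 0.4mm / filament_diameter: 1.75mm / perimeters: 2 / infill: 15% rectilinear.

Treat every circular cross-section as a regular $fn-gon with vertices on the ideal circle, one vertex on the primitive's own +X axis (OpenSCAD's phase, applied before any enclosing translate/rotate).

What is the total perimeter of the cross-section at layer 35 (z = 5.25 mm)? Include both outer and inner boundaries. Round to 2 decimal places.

At z = 5.25 mm: the r=4.5 cylinder contributes a regular 24-gon of circumradius 4.5 (perimeter = 2·24·4.500·sin(180°/24) = 28.19 mm); the cube at (7, 15.5) (footprint 10×11.5) is included at this height (perimeter 43.00 mm); the 24.5×10 cube at (9.5, -1) contributes its full rectangle (perimeter 69.00 mm); Taking the first minus the rest: starting from the r=4.5 cylinder, the 10×11.5 cube at (7, 15.5) misses the remaining region (no effect); the 24.5×10 cube at (9.5, -1) misses the remaining region (no effect) — boundary = 28.19 mm. Overall, the cross-section is a single solid region. Total boundary length (outer) = 28.19 mm.

28.19 mm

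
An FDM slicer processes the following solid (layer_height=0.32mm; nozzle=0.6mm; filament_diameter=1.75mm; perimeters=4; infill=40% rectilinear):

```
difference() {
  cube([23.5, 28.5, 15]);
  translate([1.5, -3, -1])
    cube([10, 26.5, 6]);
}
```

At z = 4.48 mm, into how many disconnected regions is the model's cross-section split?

At z = 4.48 mm: the cube is present — its section is the full 23.5×28.5 rectangle; the 10×26.5 cube at (1.5, -3) contributes its full rectangle; After the difference (first − rest): starting from the 23.5×28.5 cube, the 10×26.5 cube at (1.5, -3) partially overlaps it — only the 235.00 mm² overlap (of its 265.00 mm²) is removed, clipping the outline — 1 connected region. The result has 1 disconnected region.

1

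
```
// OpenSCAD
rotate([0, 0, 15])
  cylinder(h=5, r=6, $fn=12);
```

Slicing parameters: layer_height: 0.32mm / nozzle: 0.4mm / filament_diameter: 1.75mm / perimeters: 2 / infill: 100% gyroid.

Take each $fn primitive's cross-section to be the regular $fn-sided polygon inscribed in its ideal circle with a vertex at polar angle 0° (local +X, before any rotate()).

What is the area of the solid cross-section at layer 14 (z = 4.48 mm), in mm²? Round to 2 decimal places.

108.00 mm²

At z = 4.48 mm: the r=6 cylinder gives a regular 12-gon of circumradius 6 (constant along its height) (area = (12/2)·6.000²·sin(360°/12) = 108.00 mm²); (rotated 15° about Z; rotation is an isometry so areas/perimeters/island counts are preserved). Overall, the cross-section is a single solid region. Net area = 108.00 mm².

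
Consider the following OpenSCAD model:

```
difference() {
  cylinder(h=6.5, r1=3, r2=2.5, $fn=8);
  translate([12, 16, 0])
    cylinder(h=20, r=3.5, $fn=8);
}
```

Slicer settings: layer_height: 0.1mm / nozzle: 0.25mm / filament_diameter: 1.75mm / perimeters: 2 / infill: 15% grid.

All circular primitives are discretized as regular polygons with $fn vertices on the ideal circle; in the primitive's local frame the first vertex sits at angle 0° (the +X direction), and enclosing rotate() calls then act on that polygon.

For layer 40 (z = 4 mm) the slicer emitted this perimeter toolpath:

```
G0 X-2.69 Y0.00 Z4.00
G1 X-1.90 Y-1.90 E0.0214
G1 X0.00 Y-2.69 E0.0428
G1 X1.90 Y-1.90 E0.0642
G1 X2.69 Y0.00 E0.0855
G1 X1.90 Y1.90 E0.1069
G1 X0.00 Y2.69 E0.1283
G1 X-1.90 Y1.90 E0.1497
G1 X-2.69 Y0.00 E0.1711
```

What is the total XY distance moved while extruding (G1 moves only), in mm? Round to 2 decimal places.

Sum the Euclidean lengths of each G1 segment: total = 16.46 mm.

16.46 mm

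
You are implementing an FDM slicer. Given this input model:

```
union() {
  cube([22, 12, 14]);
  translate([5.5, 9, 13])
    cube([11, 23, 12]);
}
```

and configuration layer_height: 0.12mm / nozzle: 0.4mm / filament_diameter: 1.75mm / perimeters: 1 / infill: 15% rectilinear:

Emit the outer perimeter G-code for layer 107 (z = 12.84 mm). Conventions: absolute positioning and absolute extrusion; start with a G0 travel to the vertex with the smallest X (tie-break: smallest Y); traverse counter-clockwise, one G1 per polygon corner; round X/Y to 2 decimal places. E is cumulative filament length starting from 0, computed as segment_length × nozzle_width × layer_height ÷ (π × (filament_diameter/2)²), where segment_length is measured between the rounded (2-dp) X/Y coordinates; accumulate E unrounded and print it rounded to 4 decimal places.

At z = 12.84 mm: the 22×12 cube contributes its full rectangle; the cube at (5.5, 9) does not reach this height (z outside [13, 25]); Merging all regions: only the 22×12 cube is present, so the union is just that shape — 1 connected region. The outline is a single polygon with 4 vertices. Extrusion per mm of travel: 0.4 × 0.12 / (π × 0.875²) = 0.019956. Accumulating E over each segment gives final E = 1.3570.

G0 X0.00 Y0.00 Z12.84
G1 X22.00 Y0.00 E0.4390
G1 X22.00 Y12.00 E0.6785
G1 X0.00 Y12.00 E1.1175
G1 X0.00 Y0.00 E1.3570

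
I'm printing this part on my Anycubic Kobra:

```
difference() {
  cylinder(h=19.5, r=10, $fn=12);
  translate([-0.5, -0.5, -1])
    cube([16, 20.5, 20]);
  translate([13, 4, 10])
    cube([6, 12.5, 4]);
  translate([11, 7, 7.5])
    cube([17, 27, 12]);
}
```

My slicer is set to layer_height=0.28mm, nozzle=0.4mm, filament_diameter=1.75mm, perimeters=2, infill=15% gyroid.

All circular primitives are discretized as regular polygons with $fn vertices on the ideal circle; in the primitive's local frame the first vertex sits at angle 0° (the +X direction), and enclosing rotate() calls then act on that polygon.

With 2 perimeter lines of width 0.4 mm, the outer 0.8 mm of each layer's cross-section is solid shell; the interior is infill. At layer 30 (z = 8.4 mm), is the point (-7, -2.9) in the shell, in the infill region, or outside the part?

At z = 8.4 mm: the r=10 cylinder contributes a regular 12-gon of circumradius 10; the cube at (-0.5, -0.5) (footprint 16×20.5) is included at this height; the cube at (13, 4) does not reach this height (z outside [10, 14]); the 17×27 cube at (11, 7) contributes its full rectangle; Subtracting the remaining from the first: starting from the r=10 cylinder, the 16×20.5 cube at (-0.5, -0.5) partially overlaps it — only the 85.18 mm² overlap (of its 328.00 mm²) is removed, clipping the outline; the 17×27 cube at (11, 7) misses the remaining region (no effect) — 1 connected region. Overall, the cross-section is a single solid region. The nearest boundary edge runs (-8.66, -5.00)→(-10.00, 0.00); distance from the point to it = 2.15 mm. The point is inside the cross-section and 2.15 mm from the nearest boundary — more than the 0.8 mm shell width (2 × 0.4), so it's in the infill interior.

infill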